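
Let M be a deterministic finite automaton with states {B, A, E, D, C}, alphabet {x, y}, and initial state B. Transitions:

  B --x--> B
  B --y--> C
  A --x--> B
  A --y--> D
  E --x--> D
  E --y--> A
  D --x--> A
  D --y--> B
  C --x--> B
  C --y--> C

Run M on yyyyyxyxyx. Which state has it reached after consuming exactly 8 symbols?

B

start at B
read 'y': B → C
read 'y': C → C
read 'y': C → C
read 'y': C → C
read 'y': C → C
read 'x': C → B
read 'y': B → C
read 'x': C → B
After 8 symbols: B.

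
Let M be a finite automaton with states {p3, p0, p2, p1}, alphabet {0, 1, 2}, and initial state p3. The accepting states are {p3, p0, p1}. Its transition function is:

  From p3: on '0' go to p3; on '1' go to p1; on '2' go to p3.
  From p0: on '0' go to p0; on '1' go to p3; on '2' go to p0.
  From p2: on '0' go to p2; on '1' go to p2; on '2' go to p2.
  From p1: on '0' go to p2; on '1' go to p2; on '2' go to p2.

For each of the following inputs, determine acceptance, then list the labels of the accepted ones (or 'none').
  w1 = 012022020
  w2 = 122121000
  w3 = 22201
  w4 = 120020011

w3

w1:
  start at p3
  read '0': p3 → p3
  read '1': p3 → p1
  read '2': p1 → p2
  read '0': p2 → p2
  read '2': p2 → p2
  read '2': p2 → p2
  read '0': p2 → p2
  read '2': p2 → p2
  read '0': p2 → p2
  end p2, rejected
w2:
  start at p3
  read '1': p3 → p1
  read '2': p1 → p2
  read '2': p2 → p2
  read '1': p2 → p2
  read '2': p2 → p2
  read '1': p2 → p2
  read '0': p2 → p2
  read '0': p2 → p2
  read '0': p2 → p2
  end p2, rejected
w3:
  start at p3
  read '2': p3 → p3
  read '2': p3 → p3
  read '2': p3 → p3
  read '0': p3 → p3
  read '1': p3 → p1
  end p1, accepted
w4:
  start at p3
  read '1': p3 → p1
  read '2': p1 → p2
  read '0': p2 → p2
  read '0': p2 → p2
  read '2': p2 → p2
  read '0': p2 → p2
  read '0': p2 → p2
  read '1': p2 → p2
  read '1': p2 → p2
  end p2, rejected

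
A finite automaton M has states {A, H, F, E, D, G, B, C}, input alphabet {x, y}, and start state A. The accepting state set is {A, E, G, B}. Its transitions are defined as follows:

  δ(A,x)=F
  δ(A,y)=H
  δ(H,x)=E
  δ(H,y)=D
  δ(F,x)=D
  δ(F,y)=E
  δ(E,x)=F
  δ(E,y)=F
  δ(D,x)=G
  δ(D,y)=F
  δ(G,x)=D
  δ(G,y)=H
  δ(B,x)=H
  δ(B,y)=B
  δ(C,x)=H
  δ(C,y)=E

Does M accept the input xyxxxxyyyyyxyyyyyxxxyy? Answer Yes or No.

A → F → E → F → D → G → D → F → E → F → E → F → D → F → E → F → E → F → D → G → D → F → E
End state E is accepting.

Yes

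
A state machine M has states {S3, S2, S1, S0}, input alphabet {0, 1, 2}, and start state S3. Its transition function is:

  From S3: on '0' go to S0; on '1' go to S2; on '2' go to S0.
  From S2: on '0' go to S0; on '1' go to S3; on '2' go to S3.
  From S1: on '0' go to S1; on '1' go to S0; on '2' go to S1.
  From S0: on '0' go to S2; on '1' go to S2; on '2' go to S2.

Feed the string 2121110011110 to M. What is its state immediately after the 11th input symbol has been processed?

Trace: S3 -2-> S0 -1-> S2 -2-> S3 -1-> S2 -1-> S3 -1-> S2 -0-> S0 -0-> S2 -1-> S3 -1-> S2 -1-> S3
After 11 symbols: S3.

S3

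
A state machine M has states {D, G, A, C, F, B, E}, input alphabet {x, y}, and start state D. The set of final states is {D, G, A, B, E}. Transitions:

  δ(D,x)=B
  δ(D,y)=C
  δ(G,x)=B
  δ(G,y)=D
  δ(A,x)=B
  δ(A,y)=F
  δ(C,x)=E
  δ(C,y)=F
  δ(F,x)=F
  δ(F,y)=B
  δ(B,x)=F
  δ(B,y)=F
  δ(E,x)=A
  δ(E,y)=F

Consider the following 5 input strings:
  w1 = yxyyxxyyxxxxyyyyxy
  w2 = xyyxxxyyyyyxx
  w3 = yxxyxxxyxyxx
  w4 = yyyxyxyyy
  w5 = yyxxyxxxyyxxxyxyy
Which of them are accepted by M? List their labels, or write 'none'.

w1: D → C → E → F → B → F → F → B → F → F → F → F → F → B → F → B → F → F → B  → end B, accepted
w2: D → B → F → B → F → F → F → B → F → B → F → B → F → F  → end F, rejected
w3: D → C → E → A → F → F → F → F → B → F → B → F → F  → end F, rejected
w4: D → C → F → B → F → B → F → B → F → B  → end B, accepted
w5: D → C → F → F → F → B → F → F → F → B → F → F → F → F → B → F → B → F  → end F, rejected

w1, w4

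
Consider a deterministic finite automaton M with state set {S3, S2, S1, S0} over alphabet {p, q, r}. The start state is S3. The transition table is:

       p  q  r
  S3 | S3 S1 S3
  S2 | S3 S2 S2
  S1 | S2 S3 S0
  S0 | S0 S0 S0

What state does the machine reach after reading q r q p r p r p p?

S0

Trace: S3 -q-> S1 -r-> S0 -q-> S0 -p-> S0 -r-> S0 -p-> S0 -r-> S0 -p-> S0 -p-> S0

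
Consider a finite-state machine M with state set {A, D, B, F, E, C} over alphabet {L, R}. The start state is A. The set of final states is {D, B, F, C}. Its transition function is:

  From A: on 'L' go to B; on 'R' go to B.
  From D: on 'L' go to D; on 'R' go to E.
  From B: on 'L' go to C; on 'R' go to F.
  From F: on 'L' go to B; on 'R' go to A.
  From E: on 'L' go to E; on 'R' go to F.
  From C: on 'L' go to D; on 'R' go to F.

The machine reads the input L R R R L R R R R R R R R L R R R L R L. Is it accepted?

A → B → F → A → B → C → F → A → B → F → A → B → F → A → B → F → A → B → C → F → B
End state B is accepting.

Yes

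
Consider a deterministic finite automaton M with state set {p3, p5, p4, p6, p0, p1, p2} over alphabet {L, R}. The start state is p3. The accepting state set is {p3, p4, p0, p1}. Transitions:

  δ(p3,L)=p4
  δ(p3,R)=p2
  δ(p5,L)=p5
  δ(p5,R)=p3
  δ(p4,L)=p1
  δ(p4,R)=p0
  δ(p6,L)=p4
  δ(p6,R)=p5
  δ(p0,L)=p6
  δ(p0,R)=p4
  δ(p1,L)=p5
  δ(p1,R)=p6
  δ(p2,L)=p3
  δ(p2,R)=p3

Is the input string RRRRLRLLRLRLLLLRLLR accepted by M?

Trace: p3 -R-> p2 -R-> p3 -R-> p2 -R-> p3 -L-> p4 -R-> p0 -L-> p6 -L-> p4 -R-> p0 -L-> p6 -R-> p5 -L-> p5 -L-> p5 -L-> p5 -L-> p5 -R-> p3 -L-> p4 -L-> p1 -R-> p6
End state p6 is not accepting.

No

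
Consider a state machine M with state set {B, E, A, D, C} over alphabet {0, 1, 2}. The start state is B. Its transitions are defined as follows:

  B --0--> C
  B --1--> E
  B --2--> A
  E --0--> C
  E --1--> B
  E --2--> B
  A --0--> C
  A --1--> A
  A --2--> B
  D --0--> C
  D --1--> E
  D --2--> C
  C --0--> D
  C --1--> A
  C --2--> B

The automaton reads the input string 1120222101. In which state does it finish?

start at B
read '1': B → E
read '1': E → B
read '2': B → A
read '0': A → C
read '2': C → B
read '2': B → A
read '2': A → B
read '1': B → E
read '0': E → C
read '1': C → A

A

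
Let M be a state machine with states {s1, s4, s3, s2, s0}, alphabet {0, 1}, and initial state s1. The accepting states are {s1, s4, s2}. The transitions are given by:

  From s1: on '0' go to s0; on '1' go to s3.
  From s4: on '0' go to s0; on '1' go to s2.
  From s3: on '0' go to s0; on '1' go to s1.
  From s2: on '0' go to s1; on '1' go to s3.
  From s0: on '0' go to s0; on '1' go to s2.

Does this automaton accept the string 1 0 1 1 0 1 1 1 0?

Trace: s1 -1-> s3 -0-> s0 -1-> s2 -1-> s3 -0-> s0 -1-> s2 -1-> s3 -1-> s1 -0-> s0
End state s0 is not accepting.

No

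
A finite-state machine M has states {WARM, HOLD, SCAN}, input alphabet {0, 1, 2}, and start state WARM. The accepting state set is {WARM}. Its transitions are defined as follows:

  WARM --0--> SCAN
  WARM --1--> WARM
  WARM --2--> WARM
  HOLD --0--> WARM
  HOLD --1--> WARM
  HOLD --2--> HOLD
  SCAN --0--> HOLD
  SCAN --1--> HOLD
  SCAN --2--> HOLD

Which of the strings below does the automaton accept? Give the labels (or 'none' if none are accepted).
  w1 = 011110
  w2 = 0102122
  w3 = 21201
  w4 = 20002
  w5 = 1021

w1: Trace: WARM -0-> SCAN -1-> HOLD -1-> WARM -1-> WARM -1-> WARM -0-> SCAN  → end SCAN, rejected
w2: Trace: WARM -0-> SCAN -1-> HOLD -0-> WARM -2-> WARM -1-> WARM -2-> WARM -2-> WARM  → end WARM, accepted
w3: Trace: WARM -2-> WARM -1-> WARM -2-> WARM -0-> SCAN -1-> HOLD  → end HOLD, rejected
w4: Trace: WARM -2-> WARM -0-> SCAN -0-> HOLD -0-> WARM -2-> WARM  → end WARM, accepted
w5: Trace: WARM -1-> WARM -0-> SCAN -2-> HOLD -1-> WARM  → end WARM, accepted

w2, w4, w5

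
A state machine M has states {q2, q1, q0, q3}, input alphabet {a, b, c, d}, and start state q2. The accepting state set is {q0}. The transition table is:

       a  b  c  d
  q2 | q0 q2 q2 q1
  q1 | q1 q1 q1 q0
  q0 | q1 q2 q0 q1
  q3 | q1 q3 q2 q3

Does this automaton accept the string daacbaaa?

No

q2 → q1 → q1 → q1 → q1 → q1 → q1 → q1 → q1
End state q1 is not accepting.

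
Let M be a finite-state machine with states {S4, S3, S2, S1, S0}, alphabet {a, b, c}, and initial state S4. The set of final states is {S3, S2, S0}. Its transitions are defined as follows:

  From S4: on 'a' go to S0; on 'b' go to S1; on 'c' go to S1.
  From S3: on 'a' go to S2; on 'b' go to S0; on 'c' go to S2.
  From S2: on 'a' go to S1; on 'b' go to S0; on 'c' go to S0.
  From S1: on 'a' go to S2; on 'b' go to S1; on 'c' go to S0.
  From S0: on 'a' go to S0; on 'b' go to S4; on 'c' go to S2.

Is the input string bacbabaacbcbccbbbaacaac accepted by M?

S4 → S1 → S2 → S0 → S4 → S0 → S4 → S0 → S0 → S2 → S0 → S2 → S0 → S2 → S0 → S4 → S1 → S1 → S2 → S1 → S0 → S0 → S0 → S2
End state S2 is accepting.

Yes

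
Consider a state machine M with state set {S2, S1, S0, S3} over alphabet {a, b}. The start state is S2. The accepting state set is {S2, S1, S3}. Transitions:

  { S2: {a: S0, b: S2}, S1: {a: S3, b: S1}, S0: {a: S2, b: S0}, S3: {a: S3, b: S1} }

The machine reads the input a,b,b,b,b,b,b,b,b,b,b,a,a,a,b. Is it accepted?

start at S2
read 'a': S2 → S0
read 'b': S0 → S0
read 'b': S0 → S0
read 'b': S0 → S0
read 'b': S0 → S0
read 'b': S0 → S0
read 'b': S0 → S0
read 'b': S0 → S0
read 'b': S0 → S0
read 'b': S0 → S0
read 'b': S0 → S0
read 'a': S0 → S2
read 'a': S2 → S0
read 'a': S0 → S2
read 'b': S2 → S2
End state S2 is accepting.

Yes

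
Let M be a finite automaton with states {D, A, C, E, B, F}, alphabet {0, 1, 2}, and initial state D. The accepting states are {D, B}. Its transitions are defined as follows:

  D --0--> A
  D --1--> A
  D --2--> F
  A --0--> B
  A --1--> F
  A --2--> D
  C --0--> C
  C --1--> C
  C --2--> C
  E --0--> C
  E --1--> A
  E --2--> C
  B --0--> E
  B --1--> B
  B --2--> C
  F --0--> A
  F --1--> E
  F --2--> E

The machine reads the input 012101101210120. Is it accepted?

No

start at D
read '0': D → A
read '1': A → F
read '2': F → E
read '1': E → A
read '0': A → B
read '1': B → B
read '1': B → B
read '0': B → E
read '1': E → A
read '2': A → D
read '1': D → A
read '0': A → B
read '1': B → B
read '2': B → C
read '0': C → C
End state C is not accepting.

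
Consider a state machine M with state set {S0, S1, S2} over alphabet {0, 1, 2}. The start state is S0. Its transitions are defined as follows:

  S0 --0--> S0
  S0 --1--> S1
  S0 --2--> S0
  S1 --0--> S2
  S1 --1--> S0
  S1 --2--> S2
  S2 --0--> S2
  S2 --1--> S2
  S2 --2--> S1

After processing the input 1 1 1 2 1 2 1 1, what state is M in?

S1

start at S0
read '1': S0 → S1
read '1': S1 → S0
read '1': S0 → S1
read '2': S1 → S2
read '1': S2 → S2
read '2': S2 → S1
read '1': S1 → S0
read '1': S0 → S1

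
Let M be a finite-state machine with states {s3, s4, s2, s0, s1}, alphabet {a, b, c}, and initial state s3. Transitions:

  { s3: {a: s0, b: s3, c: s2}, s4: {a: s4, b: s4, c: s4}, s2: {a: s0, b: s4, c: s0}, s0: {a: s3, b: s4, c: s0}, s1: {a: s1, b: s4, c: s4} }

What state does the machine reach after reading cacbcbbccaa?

start at s3
read 'c': s3 → s2
read 'a': s2 → s0
read 'c': s0 → s0
read 'b': s0 → s4
read 'c': s4 → s4
read 'b': s4 → s4
read 'b': s4 → s4
read 'c': s4 → s4
read 'c': s4 → s4
read 'a': s4 → s4
read 'a': s4 → s4

s4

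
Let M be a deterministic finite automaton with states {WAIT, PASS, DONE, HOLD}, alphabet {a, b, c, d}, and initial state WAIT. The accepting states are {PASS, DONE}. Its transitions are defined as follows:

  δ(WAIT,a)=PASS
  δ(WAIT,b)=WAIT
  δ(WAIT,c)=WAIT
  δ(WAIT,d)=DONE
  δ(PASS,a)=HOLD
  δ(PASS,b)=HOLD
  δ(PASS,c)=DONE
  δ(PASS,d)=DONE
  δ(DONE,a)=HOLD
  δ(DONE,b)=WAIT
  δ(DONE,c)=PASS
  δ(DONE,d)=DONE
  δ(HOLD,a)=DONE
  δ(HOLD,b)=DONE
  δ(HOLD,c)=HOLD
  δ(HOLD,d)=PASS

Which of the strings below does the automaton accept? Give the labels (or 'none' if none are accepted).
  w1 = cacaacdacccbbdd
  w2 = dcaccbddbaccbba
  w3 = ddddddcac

w1: Trace: WAIT -c-> WAIT -a-> PASS -c-> DONE -a-> HOLD -a-> DONE -c-> PASS -d-> DONE -a-> HOLD -c-> HOLD -c-> HOLD -c-> HOLD -b-> DONE -b-> WAIT -d-> DONE -d-> DONE  → end DONE, accepted
w2: Trace: WAIT -d-> DONE -c-> PASS -a-> HOLD -c-> HOLD -c-> HOLD -b-> DONE -d-> DONE -d-> DONE -b-> WAIT -a-> PASS -c-> DONE -c-> PASS -b-> HOLD -b-> DONE -a-> HOLD  → end HOLD, rejected
w3: Trace: WAIT -d-> DONE -d-> DONE -d-> DONE -d-> DONE -d-> DONE -d-> DONE -c-> PASS -a-> HOLD -c-> HOLD  → end HOLD, rejected

w1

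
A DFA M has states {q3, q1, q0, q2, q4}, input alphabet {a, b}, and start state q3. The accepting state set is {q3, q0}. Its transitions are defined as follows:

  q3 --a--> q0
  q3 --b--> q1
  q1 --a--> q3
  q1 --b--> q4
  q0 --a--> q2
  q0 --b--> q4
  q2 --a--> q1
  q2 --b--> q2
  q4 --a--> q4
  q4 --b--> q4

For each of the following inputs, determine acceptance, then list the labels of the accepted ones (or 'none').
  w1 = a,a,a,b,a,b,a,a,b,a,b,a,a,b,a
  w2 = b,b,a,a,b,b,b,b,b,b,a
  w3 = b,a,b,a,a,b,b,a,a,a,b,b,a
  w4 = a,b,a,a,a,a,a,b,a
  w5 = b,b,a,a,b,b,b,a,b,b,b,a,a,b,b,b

none

w1: q3 → q0 → q2 → q1 → q4 → q4 → q4 → q4 → q4 → q4 → q4 → q4 → q4 → q4 → q4 → q4  → end q4, rejected
w2: q3 → q1 → q4 → q4 → q4 → q4 → q4 → q4 → q4 → q4 → q4 → q4  → end q4, rejected
w3: q3 → q1 → q3 → q1 → q3 → q0 → q4 → q4 → q4 → q4 → q4 → q4 → q4 → q4  → end q4, rejected
w4: q3 → q0 → q4 → q4 → q4 → q4 → q4 → q4 → q4 → q4  → end q4, rejected
w5: q3 → q1 → q4 → q4 → q4 → q4 → q4 → q4 → q4 → q4 → q4 → q4 → q4 → q4 → q4 → q4 → q4  → end q4, rejected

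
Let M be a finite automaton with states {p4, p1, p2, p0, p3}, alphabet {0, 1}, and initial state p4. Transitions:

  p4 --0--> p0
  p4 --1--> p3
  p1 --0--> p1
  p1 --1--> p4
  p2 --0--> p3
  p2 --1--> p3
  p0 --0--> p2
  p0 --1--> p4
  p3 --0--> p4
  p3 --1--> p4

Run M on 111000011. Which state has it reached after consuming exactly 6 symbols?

Trace: p4 -1-> p3 -1-> p4 -1-> p3 -0-> p4 -0-> p0 -0-> p2
After 6 symbols: p2.

p2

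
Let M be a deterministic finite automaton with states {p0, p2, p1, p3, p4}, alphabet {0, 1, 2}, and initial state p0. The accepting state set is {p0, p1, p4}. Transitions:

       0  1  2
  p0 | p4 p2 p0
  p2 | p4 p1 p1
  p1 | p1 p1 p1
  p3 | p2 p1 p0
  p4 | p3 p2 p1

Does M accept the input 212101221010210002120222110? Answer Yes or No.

start at p0
read '2': p0 → p0
read '1': p0 → p2
read '2': p2 → p1
read '1': p1 → p1
read '0': p1 → p1
read '1': p1 → p1
read '2': p1 → p1
read '2': p1 → p1
read '1': p1 → p1
read '0': p1 → p1
read '1': p1 → p1
read '0': p1 → p1
read '2': p1 → p1
read '1': p1 → p1
read '0': p1 → p1
read '0': p1 → p1
read '0': p1 → p1
read '2': p1 → p1
read '1': p1 → p1
read '2': p1 → p1
read '0': p1 → p1
read '2': p1 → p1
read '2': p1 → p1
read '2': p1 → p1
read '1': p1 → p1
read '1': p1 → p1
read '0': p1 → p1
End state p1 is accepting.

Yes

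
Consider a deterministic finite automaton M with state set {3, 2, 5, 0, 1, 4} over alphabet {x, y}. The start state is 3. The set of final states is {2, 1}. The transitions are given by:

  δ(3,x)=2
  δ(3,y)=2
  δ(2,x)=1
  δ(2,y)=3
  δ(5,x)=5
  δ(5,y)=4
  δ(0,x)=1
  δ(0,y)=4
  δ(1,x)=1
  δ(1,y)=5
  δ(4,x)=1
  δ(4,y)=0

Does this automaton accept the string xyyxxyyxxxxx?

start at 3
read 'x': 3 → 2
read 'y': 2 → 3
read 'y': 3 → 2
read 'x': 2 → 1
read 'x': 1 → 1
read 'y': 1 → 5
read 'y': 5 → 4
read 'x': 4 → 1
read 'x': 1 → 1
read 'x': 1 → 1
read 'x': 1 → 1
read 'x': 1 → 1
End state 1 is accepting.

Yes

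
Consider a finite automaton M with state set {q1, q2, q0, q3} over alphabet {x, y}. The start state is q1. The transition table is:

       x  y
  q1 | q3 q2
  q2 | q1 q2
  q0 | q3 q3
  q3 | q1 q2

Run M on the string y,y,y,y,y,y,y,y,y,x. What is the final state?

q1

Trace: q1 -y-> q2 -y-> q2 -y-> q2 -y-> q2 -y-> q2 -y-> q2 -y-> q2 -y-> q2 -y-> q2 -x-> q1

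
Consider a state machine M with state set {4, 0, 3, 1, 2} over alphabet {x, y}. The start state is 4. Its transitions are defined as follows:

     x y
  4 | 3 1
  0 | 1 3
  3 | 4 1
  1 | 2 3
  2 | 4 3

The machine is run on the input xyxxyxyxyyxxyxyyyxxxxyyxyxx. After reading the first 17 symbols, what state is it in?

3

start at 4
read 'x': 4 → 3
read 'y': 3 → 1
read 'x': 1 → 2
read 'x': 2 → 4
read 'y': 4 → 1
read 'x': 1 → 2
read 'y': 2 → 3
read 'x': 3 → 4
read 'y': 4 → 1
read 'y': 1 → 3
read 'x': 3 → 4
read 'x': 4 → 3
read 'y': 3 → 1
read 'x': 1 → 2
read 'y': 2 → 3
read 'y': 3 → 1
read 'y': 1 → 3
After 17 symbols: 3.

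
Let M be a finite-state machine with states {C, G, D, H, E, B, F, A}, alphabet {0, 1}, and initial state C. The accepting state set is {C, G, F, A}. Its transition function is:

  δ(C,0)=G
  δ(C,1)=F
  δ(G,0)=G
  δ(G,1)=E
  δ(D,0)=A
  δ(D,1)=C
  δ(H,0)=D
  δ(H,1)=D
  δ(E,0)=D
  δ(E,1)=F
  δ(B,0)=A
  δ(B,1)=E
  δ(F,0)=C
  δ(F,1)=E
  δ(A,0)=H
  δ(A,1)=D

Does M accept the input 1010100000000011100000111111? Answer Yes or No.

Trace: C -1-> F -0-> C -1-> F -0-> C -1-> F -0-> C -0-> G -0-> G -0-> G -0-> G -0-> G -0-> G -0-> G -0-> G -1-> E -1-> F -1-> E -0-> D -0-> A -0-> H -0-> D -0-> A -1-> D -1-> C -1-> F -1-> E -1-> F -1-> E
End state E is not accepting.

No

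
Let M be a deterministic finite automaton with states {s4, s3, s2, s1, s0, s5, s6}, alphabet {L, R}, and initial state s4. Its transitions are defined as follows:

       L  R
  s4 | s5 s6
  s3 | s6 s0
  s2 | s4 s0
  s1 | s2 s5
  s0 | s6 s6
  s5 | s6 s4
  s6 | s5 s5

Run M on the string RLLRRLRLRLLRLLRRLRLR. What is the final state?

s4

Trace: s4 -R-> s6 -L-> s5 -L-> s6 -R-> s5 -R-> s4 -L-> s5 -R-> s4 -L-> s5 -R-> s4 -L-> s5 -L-> s6 -R-> s5 -L-> s6 -L-> s5 -R-> s4 -R-> s6 -L-> s5 -R-> s4 -L-> s5 -R-> s4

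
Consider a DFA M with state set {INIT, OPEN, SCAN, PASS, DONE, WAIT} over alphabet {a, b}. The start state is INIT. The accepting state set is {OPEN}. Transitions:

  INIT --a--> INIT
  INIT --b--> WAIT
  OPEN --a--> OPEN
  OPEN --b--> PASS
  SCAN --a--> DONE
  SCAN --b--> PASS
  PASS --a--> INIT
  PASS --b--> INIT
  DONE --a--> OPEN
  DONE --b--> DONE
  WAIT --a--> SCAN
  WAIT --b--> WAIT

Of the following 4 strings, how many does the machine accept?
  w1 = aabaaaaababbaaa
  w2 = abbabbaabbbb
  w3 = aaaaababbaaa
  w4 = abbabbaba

w1: Trace: INIT -a-> INIT -a-> INIT -b-> WAIT -a-> SCAN -a-> DONE -a-> OPEN -a-> OPEN -a-> OPEN -b-> PASS -a-> INIT -b-> WAIT -b-> WAIT -a-> SCAN -a-> DONE -a-> OPEN  → end OPEN, accepted
w2: Trace: INIT -a-> INIT -b-> WAIT -b-> WAIT -a-> SCAN -b-> PASS -b-> INIT -a-> INIT -a-> INIT -b-> WAIT -b-> WAIT -b-> WAIT -b-> WAIT  → end WAIT, rejected
w3: Trace: INIT -a-> INIT -a-> INIT -a-> INIT -a-> INIT -a-> INIT -b-> WAIT -a-> SCAN -b-> PASS -b-> INIT -a-> INIT -a-> INIT -a-> INIT  → end INIT, rejected
w4: Trace: INIT -a-> INIT -b-> WAIT -b-> WAIT -a-> SCAN -b-> PASS -b-> INIT -a-> INIT -b-> WAIT -a-> SCAN  → end SCAN, rejected

1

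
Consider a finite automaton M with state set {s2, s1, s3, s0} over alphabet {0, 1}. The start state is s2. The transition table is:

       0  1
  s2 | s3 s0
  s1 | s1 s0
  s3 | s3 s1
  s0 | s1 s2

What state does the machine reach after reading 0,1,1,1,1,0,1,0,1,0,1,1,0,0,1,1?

s0

s2 → s3 → s1 → s0 → s2 → s0 → s1 → s0 → s1 → s0 → s1 → s0 → s2 → s3 → s3 → s1 → s0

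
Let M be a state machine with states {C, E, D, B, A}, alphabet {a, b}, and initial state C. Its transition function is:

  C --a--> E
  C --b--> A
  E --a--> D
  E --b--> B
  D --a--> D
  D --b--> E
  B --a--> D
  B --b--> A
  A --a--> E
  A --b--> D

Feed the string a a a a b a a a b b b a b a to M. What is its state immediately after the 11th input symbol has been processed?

start at C
read 'a': C → E
read 'a': E → D
read 'a': D → D
read 'a': D → D
read 'b': D → E
read 'a': E → D
read 'a': D → D
read 'a': D → D
read 'b': D → E
read 'b': E → B
read 'b': B → A
After 11 symbols: A.

A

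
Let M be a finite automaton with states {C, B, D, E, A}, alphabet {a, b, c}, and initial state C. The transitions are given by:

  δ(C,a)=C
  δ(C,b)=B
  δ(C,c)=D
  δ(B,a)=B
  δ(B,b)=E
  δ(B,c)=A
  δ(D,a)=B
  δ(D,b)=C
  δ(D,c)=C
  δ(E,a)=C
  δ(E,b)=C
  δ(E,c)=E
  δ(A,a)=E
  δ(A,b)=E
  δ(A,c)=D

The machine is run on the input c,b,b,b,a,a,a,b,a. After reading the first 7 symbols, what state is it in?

C

C → D → C → B → E → C → C → C
After 7 symbols: C.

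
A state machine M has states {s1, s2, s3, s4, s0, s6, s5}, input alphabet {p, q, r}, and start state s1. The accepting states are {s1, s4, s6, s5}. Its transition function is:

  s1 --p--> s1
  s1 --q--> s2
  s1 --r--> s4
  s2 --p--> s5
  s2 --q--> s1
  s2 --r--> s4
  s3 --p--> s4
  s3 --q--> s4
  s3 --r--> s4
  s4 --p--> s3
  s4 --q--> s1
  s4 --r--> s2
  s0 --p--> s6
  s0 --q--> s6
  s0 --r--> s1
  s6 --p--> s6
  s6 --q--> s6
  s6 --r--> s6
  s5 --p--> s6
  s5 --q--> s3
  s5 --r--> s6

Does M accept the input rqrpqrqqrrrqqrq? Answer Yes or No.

Yes

Trace: s1 -r-> s4 -q-> s1 -r-> s4 -p-> s3 -q-> s4 -r-> s2 -q-> s1 -q-> s2 -r-> s4 -r-> s2 -r-> s4 -q-> s1 -q-> s2 -r-> s4 -q-> s1
End state s1 is accepting.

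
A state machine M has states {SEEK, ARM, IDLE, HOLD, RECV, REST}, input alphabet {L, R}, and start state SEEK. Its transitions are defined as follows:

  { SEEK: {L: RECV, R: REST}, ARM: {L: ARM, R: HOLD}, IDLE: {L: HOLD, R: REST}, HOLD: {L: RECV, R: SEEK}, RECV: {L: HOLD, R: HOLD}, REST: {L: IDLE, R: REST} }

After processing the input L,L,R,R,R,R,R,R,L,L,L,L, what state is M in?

HOLD

Trace: SEEK -L-> RECV -L-> HOLD -R-> SEEK -R-> REST -R-> REST -R-> REST -R-> REST -R-> REST -L-> IDLE -L-> HOLD -L-> RECV -L-> HOLD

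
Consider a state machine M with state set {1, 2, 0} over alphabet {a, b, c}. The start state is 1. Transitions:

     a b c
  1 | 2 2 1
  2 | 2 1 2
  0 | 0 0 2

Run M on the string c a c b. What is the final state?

1

Trace: 1 -c-> 1 -a-> 2 -c-> 2 -b-> 1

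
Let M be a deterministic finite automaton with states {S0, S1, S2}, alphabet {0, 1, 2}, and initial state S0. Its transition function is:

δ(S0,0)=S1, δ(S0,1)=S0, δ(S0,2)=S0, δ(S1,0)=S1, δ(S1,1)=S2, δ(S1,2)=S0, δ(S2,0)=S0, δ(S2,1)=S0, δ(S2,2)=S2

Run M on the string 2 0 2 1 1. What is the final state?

S0

Trace: S0 -2-> S0 -0-> S1 -2-> S0 -1-> S0 -1-> S0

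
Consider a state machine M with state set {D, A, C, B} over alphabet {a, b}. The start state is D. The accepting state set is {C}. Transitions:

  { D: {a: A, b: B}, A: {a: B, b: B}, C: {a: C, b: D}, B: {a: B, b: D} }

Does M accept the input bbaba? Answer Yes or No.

D → B → D → A → B → B
End state B is not accepting.

No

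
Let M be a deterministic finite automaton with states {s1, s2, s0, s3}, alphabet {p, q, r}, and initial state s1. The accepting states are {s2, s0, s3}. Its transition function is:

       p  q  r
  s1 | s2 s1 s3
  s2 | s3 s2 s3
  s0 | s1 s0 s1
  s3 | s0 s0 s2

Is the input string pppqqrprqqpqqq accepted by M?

Trace: s1 -p-> s2 -p-> s3 -p-> s0 -q-> s0 -q-> s0 -r-> s1 -p-> s2 -r-> s3 -q-> s0 -q-> s0 -p-> s1 -q-> s1 -q-> s1 -q-> s1
End state s1 is not accepting.

No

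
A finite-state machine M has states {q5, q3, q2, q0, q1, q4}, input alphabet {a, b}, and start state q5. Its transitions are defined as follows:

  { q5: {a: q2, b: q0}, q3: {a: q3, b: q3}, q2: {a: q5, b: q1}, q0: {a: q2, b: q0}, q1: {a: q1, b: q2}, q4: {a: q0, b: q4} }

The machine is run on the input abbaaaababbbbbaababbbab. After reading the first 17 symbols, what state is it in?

Trace: q5 -a-> q2 -b-> q1 -b-> q2 -a-> q5 -a-> q2 -a-> q5 -a-> q2 -b-> q1 -a-> q1 -b-> q2 -b-> q1 -b-> q2 -b-> q1 -b-> q2 -a-> q5 -a-> q2 -b-> q1
After 17 symbols: q1.

q1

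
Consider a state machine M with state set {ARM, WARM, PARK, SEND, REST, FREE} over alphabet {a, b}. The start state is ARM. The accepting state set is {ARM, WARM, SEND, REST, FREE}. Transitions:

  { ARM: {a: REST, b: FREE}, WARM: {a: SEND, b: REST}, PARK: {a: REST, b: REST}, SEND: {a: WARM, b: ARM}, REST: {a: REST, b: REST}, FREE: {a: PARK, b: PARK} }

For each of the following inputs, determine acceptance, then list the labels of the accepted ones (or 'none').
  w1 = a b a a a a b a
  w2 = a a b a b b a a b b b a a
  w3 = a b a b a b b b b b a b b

w1, w2, w3

w1: ARM → REST → REST → REST → REST → REST → REST → REST → REST  → end REST, accepted
w2: ARM → REST → REST → REST → REST → REST → REST → REST → REST → REST → REST → REST → REST → REST  → end REST, accepted
w3: ARM → REST → REST → REST → REST → REST → REST → REST → REST → REST → REST → REST → REST → REST  → end REST, accepted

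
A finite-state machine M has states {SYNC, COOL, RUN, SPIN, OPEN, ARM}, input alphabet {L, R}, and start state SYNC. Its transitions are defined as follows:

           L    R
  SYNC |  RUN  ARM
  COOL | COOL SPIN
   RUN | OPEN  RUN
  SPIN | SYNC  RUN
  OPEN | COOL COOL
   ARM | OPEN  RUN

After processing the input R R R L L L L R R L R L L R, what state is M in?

Trace: SYNC -R-> ARM -R-> RUN -R-> RUN -L-> OPEN -L-> COOL -L-> COOL -L-> COOL -R-> SPIN -R-> RUN -L-> OPEN -R-> COOL -L-> COOL -L-> COOL -R-> SPIN

SPIN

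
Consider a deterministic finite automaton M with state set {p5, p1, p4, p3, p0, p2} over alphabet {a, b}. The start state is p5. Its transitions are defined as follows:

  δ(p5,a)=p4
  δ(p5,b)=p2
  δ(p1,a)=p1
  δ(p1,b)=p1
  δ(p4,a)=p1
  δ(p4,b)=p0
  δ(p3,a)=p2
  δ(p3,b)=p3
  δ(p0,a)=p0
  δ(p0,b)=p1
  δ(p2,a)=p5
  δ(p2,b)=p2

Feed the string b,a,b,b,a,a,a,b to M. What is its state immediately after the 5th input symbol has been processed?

Trace: p5 -b-> p2 -a-> p5 -b-> p2 -b-> p2 -a-> p5
After 5 symbols: p5.

p5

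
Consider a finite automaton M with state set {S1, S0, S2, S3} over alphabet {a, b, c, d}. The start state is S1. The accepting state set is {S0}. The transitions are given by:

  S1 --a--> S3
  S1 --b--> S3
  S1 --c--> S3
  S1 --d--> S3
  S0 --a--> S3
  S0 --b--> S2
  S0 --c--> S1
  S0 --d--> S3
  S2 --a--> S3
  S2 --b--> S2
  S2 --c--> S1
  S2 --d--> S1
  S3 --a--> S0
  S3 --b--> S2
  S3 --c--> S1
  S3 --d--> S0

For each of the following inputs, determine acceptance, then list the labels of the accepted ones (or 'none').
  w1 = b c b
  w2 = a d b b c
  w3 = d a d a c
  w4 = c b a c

w1: S1 → S3 → S1 → S3  → end S3, rejected
w2: S1 → S3 → S0 → S2 → S2 → S1  → end S1, rejected
w3: S1 → S3 → S0 → S3 → S0 → S1  → end S1, rejected
w4: S1 → S3 → S2 → S3 → S1  → end S1, rejected

none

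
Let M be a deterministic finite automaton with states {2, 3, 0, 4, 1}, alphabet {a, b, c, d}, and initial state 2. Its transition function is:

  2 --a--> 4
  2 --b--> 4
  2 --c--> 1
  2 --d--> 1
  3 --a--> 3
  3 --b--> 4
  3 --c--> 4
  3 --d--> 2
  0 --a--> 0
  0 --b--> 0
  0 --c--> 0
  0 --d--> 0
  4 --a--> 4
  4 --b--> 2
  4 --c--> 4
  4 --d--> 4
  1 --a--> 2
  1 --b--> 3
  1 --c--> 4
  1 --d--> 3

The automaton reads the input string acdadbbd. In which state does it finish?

4

Trace: 2 -a-> 4 -c-> 4 -d-> 4 -a-> 4 -d-> 4 -b-> 2 -b-> 4 -d-> 4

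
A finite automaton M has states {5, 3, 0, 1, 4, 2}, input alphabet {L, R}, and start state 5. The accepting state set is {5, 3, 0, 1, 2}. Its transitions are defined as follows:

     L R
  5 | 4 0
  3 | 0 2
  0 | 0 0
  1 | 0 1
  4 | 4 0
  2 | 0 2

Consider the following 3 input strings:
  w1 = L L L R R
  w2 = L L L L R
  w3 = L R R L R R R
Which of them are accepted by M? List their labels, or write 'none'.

w1, w2, w3

w1:
  start at 5
  read 'L': 5 → 4
  read 'L': 4 → 4
  read 'L': 4 → 4
  read 'R': 4 → 0
  read 'R': 0 → 0
  end 0, accepted
w2:
  start at 5
  read 'L': 5 → 4
  read 'L': 4 → 4
  read 'L': 4 → 4
  read 'L': 4 → 4
  read 'R': 4 → 0
  end 0, accepted
w3:
  start at 5
  read 'L': 5 → 4
  read 'R': 4 → 0
  read 'R': 0 → 0
  read 'L': 0 → 0
  read 'R': 0 → 0
  read 'R': 0 → 0
  read 'R': 0 → 0
  end 0, accepted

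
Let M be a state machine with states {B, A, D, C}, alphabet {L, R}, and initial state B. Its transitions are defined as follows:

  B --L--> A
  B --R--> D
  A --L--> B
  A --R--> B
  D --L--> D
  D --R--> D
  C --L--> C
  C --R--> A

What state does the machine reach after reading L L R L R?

D

B → A → B → D → D → D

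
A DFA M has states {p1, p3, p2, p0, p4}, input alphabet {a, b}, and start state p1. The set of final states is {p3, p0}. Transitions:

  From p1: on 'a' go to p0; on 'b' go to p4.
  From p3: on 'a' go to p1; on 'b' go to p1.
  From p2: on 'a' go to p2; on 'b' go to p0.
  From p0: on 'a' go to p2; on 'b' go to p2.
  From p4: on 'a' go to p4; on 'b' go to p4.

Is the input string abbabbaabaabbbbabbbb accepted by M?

Trace: p1 -a-> p0 -b-> p2 -b-> p0 -a-> p2 -b-> p0 -b-> p2 -a-> p2 -a-> p2 -b-> p0 -a-> p2 -a-> p2 -b-> p0 -b-> p2 -b-> p0 -b-> p2 -a-> p2 -b-> p0 -b-> p2 -b-> p0 -b-> p2
End state p2 is not accepting.

No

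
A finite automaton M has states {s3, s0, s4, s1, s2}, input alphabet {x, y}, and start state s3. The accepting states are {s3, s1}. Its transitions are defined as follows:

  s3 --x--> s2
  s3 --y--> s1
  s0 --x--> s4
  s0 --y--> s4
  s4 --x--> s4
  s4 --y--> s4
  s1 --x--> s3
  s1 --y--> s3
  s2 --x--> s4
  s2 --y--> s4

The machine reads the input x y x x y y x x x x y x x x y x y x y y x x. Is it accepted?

Trace: s3 -x-> s2 -y-> s4 -x-> s4 -x-> s4 -y-> s4 -y-> s4 -x-> s4 -x-> s4 -x-> s4 -x-> s4 -y-> s4 -x-> s4 -x-> s4 -x-> s4 -y-> s4 -x-> s4 -y-> s4 -x-> s4 -y-> s4 -y-> s4 -x-> s4 -x-> s4
End state s4 is not accepting.

No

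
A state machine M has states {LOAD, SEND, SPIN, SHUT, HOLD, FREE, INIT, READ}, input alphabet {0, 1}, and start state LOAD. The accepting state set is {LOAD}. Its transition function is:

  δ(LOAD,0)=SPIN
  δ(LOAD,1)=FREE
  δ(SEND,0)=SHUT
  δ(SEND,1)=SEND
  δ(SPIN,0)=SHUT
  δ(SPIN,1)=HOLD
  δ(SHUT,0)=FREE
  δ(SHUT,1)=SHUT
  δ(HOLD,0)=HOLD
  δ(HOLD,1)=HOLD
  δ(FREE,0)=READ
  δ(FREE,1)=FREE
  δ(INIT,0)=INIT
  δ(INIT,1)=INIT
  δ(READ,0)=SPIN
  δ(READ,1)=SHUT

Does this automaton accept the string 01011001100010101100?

No

start at LOAD
read '0': LOAD → SPIN
read '1': SPIN → HOLD
read '0': HOLD → HOLD
read '1': HOLD → HOLD
read '1': HOLD → HOLD
read '0': HOLD → HOLD
read '0': HOLD → HOLD
read '1': HOLD → HOLD
read '1': HOLD → HOLD
read '0': HOLD → HOLD
read '0': HOLD → HOLD
read '0': HOLD → HOLD
read '1': HOLD → HOLD
read '0': HOLD → HOLD
read '1': HOLD → HOLD
read '0': HOLD → HOLD
read '1': HOLD → HOLD
read '1': HOLD → HOLD
read '0': HOLD → HOLD
read '0': HOLD → HOLD
End state HOLD is not accepting.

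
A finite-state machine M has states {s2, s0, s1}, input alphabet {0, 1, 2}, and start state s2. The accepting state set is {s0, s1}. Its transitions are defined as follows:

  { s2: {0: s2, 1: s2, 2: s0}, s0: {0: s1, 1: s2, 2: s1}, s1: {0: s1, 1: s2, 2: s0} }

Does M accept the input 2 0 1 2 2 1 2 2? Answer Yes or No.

s2 → s0 → s1 → s2 → s0 → s1 → s2 → s0 → s1
End state s1 is accepting.

Yes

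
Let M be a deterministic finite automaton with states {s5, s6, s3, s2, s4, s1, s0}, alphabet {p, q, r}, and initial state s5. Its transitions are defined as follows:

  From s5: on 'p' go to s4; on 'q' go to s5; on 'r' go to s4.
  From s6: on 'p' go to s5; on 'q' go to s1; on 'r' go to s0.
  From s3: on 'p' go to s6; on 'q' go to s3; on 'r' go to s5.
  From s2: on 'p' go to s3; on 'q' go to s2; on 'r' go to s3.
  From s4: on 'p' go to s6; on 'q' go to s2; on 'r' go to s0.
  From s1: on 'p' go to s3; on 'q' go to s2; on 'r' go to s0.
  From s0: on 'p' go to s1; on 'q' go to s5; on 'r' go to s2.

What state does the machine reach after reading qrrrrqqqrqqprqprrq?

s2

Trace: s5 -q-> s5 -r-> s4 -r-> s0 -r-> s2 -r-> s3 -q-> s3 -q-> s3 -q-> s3 -r-> s5 -q-> s5 -q-> s5 -p-> s4 -r-> s0 -q-> s5 -p-> s4 -r-> s0 -r-> s2 -q-> s2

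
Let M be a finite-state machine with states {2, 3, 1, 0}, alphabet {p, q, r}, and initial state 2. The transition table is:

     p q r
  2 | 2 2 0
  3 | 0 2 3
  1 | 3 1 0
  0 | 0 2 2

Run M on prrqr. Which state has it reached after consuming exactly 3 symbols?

2

Trace: 2 -p-> 2 -r-> 0 -r-> 2
After 3 symbols: 2.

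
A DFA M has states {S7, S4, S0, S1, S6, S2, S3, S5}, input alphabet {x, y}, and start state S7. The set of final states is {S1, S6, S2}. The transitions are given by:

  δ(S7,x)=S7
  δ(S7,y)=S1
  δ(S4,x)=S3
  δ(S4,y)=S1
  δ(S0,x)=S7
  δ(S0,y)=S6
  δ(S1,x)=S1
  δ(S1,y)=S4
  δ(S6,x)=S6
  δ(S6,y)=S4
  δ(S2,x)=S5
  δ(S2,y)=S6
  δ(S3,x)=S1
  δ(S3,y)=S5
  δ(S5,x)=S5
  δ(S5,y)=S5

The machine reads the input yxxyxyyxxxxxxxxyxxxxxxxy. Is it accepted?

No

start at S7
read 'y': S7 → S1
read 'x': S1 → S1
read 'x': S1 → S1
read 'y': S1 → S4
read 'x': S4 → S3
read 'y': S3 → S5
read 'y': S5 → S5
read 'x': S5 → S5
read 'x': S5 → S5
read 'x': S5 → S5
read 'x': S5 → S5
read 'x': S5 → S5
read 'x': S5 → S5
read 'x': S5 → S5
read 'x': S5 → S5
read 'y': S5 → S5
read 'x': S5 → S5
read 'x': S5 → S5
read 'x': S5 → S5
read 'x': S5 → S5
read 'x': S5 → S5
read 'x': S5 → S5
read 'x': S5 → S5
read 'y': S5 → S5
End state S5 is not accepting.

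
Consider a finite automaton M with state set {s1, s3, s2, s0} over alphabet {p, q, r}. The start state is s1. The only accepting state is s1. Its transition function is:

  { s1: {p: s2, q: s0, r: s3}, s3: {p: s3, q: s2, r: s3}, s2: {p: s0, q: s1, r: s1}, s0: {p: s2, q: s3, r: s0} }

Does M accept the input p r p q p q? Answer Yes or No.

Yes

start at s1
read 'p': s1 → s2
read 'r': s2 → s1
read 'p': s1 → s2
read 'q': s2 → s1
read 'p': s1 → s2
read 'q': s2 → s1
End state s1 is accepting.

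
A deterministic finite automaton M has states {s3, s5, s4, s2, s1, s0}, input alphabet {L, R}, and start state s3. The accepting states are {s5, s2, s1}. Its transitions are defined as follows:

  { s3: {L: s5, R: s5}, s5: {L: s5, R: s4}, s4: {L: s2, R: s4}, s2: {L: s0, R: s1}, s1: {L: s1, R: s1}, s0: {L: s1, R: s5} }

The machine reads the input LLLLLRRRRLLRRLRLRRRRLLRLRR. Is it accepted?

Yes

Trace: s3 -L-> s5 -L-> s5 -L-> s5 -L-> s5 -L-> s5 -R-> s4 -R-> s4 -R-> s4 -R-> s4 -L-> s2 -L-> s0 -R-> s5 -R-> s4 -L-> s2 -R-> s1 -L-> s1 -R-> s1 -R-> s1 -R-> s1 -R-> s1 -L-> s1 -L-> s1 -R-> s1 -L-> s1 -R-> s1 -R-> s1
End state s1 is accepting.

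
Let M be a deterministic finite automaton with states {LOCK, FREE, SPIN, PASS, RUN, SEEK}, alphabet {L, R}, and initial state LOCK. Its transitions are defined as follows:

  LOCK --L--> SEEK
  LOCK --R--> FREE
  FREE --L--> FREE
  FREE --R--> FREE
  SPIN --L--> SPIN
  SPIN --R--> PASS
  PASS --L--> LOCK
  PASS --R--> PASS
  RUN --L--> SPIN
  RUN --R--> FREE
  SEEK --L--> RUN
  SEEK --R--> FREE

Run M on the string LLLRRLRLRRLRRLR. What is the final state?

FREE

Trace: LOCK -L-> SEEK -L-> RUN -L-> SPIN -R-> PASS -R-> PASS -L-> LOCK -R-> FREE -L-> FREE -R-> FREE -R-> FREE -L-> FREE -R-> FREE -R-> FREE -L-> FREE -R-> FREE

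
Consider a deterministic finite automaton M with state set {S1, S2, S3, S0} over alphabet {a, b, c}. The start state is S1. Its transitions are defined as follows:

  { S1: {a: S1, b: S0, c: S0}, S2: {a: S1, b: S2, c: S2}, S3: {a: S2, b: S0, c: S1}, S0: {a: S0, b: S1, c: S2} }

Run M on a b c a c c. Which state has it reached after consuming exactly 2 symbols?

S0

S1 → S1 → S0
After 2 symbols: S0.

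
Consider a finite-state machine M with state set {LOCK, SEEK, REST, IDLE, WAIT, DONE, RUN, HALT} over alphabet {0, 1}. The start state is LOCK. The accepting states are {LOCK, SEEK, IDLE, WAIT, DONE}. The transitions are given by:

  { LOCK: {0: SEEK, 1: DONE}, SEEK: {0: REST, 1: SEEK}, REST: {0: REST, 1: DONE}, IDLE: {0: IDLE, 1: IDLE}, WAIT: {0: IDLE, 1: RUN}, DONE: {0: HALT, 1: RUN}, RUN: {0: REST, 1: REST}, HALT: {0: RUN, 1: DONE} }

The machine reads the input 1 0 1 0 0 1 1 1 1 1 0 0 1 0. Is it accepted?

No

Trace: LOCK -1-> DONE -0-> HALT -1-> DONE -0-> HALT -0-> RUN -1-> REST -1-> DONE -1-> RUN -1-> REST -1-> DONE -0-> HALT -0-> RUN -1-> REST -0-> REST
End state REST is not accepting.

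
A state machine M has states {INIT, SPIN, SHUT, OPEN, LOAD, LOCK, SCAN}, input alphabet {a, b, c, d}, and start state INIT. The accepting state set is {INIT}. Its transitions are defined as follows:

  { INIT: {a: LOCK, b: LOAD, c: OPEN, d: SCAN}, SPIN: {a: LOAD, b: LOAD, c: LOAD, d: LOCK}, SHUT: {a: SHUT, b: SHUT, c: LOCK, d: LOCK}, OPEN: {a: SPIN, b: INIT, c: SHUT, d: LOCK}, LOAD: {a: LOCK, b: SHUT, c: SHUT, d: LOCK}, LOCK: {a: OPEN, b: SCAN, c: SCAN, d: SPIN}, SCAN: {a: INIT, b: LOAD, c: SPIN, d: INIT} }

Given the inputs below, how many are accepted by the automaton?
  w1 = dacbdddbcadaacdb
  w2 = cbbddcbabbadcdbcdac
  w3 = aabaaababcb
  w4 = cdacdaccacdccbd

w1: INIT → SCAN → INIT → OPEN → INIT → SCAN → INIT → SCAN → LOAD → SHUT → SHUT → LOCK → OPEN → SPIN → LOAD → LOCK → SCAN  → end SCAN, rejected
w2: INIT → OPEN → INIT → LOAD → LOCK → SPIN → LOAD → SHUT → SHUT → SHUT → SHUT → SHUT → LOCK → SCAN → INIT → LOAD → SHUT → LOCK → OPEN → SHUT  → end SHUT, rejected
w3: INIT → LOCK → OPEN → INIT → LOCK → OPEN → SPIN → LOAD → LOCK → SCAN → SPIN → LOAD  → end LOAD, rejected
w4: INIT → OPEN → LOCK → OPEN → SHUT → LOCK → OPEN → SHUT → LOCK → OPEN → SHUT → LOCK → SCAN → SPIN → LOAD → LOCK  → end LOCK, rejected

0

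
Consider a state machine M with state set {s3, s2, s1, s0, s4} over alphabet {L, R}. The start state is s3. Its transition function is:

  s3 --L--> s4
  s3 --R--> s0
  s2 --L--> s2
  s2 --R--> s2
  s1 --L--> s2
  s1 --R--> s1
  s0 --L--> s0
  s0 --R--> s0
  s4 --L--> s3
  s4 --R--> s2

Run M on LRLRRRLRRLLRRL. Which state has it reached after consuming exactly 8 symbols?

s3 → s4 → s2 → s2 → s2 → s2 → s2 → s2 → s2
After 8 symbols: s2.

s2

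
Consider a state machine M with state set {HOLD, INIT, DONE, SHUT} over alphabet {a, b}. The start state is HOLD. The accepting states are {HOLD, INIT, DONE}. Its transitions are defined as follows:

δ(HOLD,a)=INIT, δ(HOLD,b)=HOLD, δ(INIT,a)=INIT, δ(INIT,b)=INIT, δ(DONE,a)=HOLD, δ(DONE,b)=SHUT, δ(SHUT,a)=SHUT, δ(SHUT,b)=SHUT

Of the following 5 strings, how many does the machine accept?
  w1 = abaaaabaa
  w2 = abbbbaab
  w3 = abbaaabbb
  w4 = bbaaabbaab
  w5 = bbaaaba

5

w1: HOLD → INIT → INIT → INIT → INIT → INIT → INIT → INIT → INIT → INIT  → end INIT, accepted
w2: HOLD → INIT → INIT → INIT → INIT → INIT → INIT → INIT → INIT  → end INIT, accepted
w3: HOLD → INIT → INIT → INIT → INIT → INIT → INIT → INIT → INIT → INIT  → end INIT, accepted
w4: HOLD → HOLD → HOLD → INIT → INIT → INIT → INIT → INIT → INIT → INIT → INIT  → end INIT, accepted
w5: HOLD → HOLD → HOLD → INIT → INIT → INIT → INIT → INIT  → end INIT, accepted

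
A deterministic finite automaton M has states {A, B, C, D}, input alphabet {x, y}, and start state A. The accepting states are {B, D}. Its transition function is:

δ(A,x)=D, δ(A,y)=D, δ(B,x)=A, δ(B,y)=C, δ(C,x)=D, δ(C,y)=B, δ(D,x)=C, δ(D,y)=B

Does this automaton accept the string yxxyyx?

A → D → C → D → B → C → D
End state D is accepting.

Yes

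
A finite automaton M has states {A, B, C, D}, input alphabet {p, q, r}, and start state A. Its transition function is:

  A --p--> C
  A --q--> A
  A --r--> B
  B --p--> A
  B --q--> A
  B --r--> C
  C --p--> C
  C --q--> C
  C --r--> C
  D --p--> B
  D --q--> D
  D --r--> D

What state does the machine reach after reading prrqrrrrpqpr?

C

start at A
read 'p': A → C
read 'r': C → C
read 'r': C → C
read 'q': C → C
read 'r': C → C
read 'r': C → C
read 'r': C → C
read 'r': C → C
read 'p': C → C
read 'q': C → C
read 'p': C → C
read 'r': C → C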